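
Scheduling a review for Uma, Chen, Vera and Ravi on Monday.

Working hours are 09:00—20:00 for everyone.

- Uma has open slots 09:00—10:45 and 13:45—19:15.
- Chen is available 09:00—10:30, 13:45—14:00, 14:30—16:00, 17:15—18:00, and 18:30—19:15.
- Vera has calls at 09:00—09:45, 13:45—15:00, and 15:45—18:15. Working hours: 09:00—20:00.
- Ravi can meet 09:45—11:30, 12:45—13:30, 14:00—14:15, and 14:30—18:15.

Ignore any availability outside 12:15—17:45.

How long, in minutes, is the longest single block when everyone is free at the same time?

Vera free within 09:00–20:00: 09:45–13:45, 15:00–15:45, 18:15–20:00.
Uma ∩ Chen: 09:00–10:30, 13:45–14:00, 14:30–16:00, 17:15–18:00, 18:30–19:15.
Uma ∩ Chen ∩ Vera: 09:45–10:30, 15:00–15:45, 18:30–19:15.
Uma ∩ Chen ∩ Vera ∩ Ravi: 09:45–10:30, 15:00–15:45.
Restricted to 12:15–17:45: 15:00–15:45.
Single common window of 45 minutes.

45 minutes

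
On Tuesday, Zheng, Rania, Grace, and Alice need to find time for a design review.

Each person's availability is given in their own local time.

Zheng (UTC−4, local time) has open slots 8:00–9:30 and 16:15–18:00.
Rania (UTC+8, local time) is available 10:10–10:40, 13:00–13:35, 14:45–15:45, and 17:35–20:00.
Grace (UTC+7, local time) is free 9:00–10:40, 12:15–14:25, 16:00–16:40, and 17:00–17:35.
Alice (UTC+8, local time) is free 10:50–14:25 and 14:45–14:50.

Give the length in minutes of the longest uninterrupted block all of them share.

Zheng → UTC: 12:00–13:30, 20:15–22:00.
Rania → UTC: 02:10–02:40, 05:00–05:35, 06:45–07:45, 09:35–12:00.
Grace → UTC: 02:00–03:40, 05:15–07:25, 09:00–09:40, 10:00–10:35.
Alice → UTC: 02:50–06:25, 06:45–06:50.
Zheng ∩ Rania: (none).
Zheng ∩ Rania ∩ Grace: (none).
Zheng ∩ Rania ∩ Grace ∩ Alice: (none).
No common window.

0 minutes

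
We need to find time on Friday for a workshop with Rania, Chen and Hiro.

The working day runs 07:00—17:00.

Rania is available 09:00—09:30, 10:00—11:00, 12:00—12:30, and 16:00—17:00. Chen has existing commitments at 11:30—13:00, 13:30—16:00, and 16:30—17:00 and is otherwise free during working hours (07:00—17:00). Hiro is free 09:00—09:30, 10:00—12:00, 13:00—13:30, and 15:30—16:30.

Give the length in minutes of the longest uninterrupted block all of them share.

60 minutes

Chen free within 07:00–17:00: 07:00–11:30, 13:00–13:30, 16:00–16:30.
Rania ∩ Chen: 09:00–09:30, 10:00–11:00, 16:00–16:30.
Rania ∩ Chen ∩ Hiro: 09:00–09:30, 10:00–11:00, 16:00–16:30.
Common window lengths: 30, 60, 30 min; longest is 60.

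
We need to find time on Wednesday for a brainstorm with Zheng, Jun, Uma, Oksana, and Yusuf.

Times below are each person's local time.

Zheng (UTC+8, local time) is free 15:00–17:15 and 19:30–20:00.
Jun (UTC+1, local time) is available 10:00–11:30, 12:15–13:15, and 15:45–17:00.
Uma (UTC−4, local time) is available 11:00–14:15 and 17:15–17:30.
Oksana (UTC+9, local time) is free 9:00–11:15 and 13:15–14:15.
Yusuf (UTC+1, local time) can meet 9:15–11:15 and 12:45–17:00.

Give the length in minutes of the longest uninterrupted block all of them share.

Zheng → UTC: 07:00–09:15, 11:30–12:00.
Jun → UTC: 09:00–10:30, 11:15–12:15, 14:45–16:00.
Uma → UTC: 15:00–18:15, 21:15–21:30.
Oksana → UTC: 00:00–02:15, 04:15–05:15.
Yusuf → UTC: 08:15–10:15, 11:45–16:00.
Zheng ∩ Jun: 09:00–09:15, 11:30–12:00.
Zheng ∩ Jun ∩ Uma: (none).
Zheng ∩ Jun ∩ Uma ∩ Oksana: (none).
Zheng ∩ Jun ∩ Uma ∩ Oksana ∩ Yusuf: (none).
No common window.

0 minutes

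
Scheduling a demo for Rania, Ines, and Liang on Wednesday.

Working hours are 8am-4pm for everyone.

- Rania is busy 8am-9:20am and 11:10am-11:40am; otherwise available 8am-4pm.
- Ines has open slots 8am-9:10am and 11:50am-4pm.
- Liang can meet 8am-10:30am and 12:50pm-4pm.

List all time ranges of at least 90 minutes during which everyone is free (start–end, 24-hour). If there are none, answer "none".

Rania free within 08:00–16:00: 09:20–11:10, 11:40–16:00.
Rania ∩ Ines: 11:50–16:00.
Rania ∩ Ines ∩ Liang: 12:50–16:00.
Windows ≥ 90 min: 12:50–16:00.

12:50–16:00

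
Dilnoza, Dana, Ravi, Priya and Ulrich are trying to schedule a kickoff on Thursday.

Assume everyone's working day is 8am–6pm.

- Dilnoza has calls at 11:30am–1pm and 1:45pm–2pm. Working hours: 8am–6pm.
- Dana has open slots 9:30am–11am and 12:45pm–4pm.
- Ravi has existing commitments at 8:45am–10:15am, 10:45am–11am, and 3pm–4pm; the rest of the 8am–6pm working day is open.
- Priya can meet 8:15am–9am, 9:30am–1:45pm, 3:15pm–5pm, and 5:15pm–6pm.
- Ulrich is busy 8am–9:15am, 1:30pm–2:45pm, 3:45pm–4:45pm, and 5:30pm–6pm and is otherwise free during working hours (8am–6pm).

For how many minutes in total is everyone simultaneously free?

Dilnoza free within 08:00–18:00: 08:00–11:30, 13:00–13:45, 14:00–18:00.
Ravi free within 08:00–18:00: 08:00–08:45, 10:15–10:45, 11:00–15:00, 16:00–18:00.
Ulrich free within 08:00–18:00: 09:15–13:30, 14:45–15:45, 16:45–17:30.
Dilnoza ∩ Dana: 09:30–11:00, 13:00–13:45, 14:00–16:00.
Dilnoza ∩ Dana ∩ Ravi: 10:15–10:45, 13:00–13:45, 14:00–15:00.
Dilnoza ∩ Dana ∩ Ravi ∩ Priya: 10:15–10:45, 13:00–13:45.
Dilnoza ∩ Dana ∩ Ravi ∩ Priya ∩ Ulrich: 10:15–10:45, 13:00–13:30.
Total common minutes: 30 + 30 = 60.

60 minutes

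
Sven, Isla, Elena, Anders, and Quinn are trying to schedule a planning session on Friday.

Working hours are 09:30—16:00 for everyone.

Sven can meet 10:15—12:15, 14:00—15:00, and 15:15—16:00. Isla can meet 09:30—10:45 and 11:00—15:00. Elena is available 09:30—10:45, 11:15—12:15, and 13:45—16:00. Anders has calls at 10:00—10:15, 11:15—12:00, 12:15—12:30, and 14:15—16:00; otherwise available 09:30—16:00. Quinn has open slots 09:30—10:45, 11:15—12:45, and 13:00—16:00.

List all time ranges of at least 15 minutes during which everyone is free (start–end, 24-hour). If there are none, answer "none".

10:15–10:45, 12:00–12:15, 14:00–14:15

Anders free within 09:30–16:00: 09:30–10:00, 10:15–11:15, 12:00–12:15, 12:30–14:15.
Sven ∩ Isla: 10:15–10:45, 11:00–12:15, 14:00–15:00.
Sven ∩ Isla ∩ Elena: 10:15–10:45, 11:15–12:15, 14:00–15:00.
Sven ∩ Isla ∩ Elena ∩ Anders: 10:15–10:45, 12:00–12:15, 14:00–14:15.
Sven ∩ Isla ∩ Elena ∩ Anders ∩ Quinn: 10:15–10:45, 12:00–12:15, 14:00–14:15.
Windows ≥ 15 min: 10:15–10:45, 12:00–12:15, 14:00–14:15.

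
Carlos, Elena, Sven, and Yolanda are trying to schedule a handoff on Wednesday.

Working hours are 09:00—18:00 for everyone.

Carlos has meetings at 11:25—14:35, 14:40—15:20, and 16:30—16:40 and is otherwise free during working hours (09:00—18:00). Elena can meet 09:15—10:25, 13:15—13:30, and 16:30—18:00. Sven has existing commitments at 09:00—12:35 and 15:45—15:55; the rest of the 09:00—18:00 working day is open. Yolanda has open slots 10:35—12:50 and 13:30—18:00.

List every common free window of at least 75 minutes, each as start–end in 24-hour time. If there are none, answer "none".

Carlos free within 09:00–18:00: 09:00–11:25, 14:35–14:40, 15:20–16:30, 16:40–18:00.
Sven free within 09:00–18:00: 12:35–15:45, 15:55–18:00.
Carlos ∩ Elena: 09:15–10:25, 16:40–18:00.
Carlos ∩ Elena ∩ Sven: 16:40–18:00.
Carlos ∩ Elena ∩ Sven ∩ Yolanda: 16:40–18:00.
Windows ≥ 75 min: 16:40–18:00.

16:40–18:00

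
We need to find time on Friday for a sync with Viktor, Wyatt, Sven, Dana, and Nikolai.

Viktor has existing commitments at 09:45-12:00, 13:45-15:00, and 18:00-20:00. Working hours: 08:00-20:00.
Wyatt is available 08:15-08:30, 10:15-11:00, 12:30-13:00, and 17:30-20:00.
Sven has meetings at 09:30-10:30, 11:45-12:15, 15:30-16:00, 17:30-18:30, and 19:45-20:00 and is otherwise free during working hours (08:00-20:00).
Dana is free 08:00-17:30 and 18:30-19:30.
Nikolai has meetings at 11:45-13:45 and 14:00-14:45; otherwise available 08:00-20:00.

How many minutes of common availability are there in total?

Viktor free within 08:00–20:00: 08:00–09:45, 12:00–13:45, 15:00–18:00.
Sven free within 08:00–20:00: 08:00–09:30, 10:30–11:45, 12:15–15:30, 16:00–17:30, 18:30–19:45.
Nikolai free within 08:00–20:00: 08:00–11:45, 13:45–14:00, 14:45–20:00.
Viktor ∩ Wyatt: 08:15–08:30, 12:30–13:00, 17:30–18:00.
Viktor ∩ Wyatt ∩ Sven: 08:15–08:30, 12:30–13:00.
Viktor ∩ Wyatt ∩ Sven ∩ Dana: 08:15–08:30, 12:30–13:00.
Viktor ∩ Wyatt ∩ Sven ∩ Dana ∩ Nikolai: 08:15–08:30.
Total common minutes: 15.

15 minutes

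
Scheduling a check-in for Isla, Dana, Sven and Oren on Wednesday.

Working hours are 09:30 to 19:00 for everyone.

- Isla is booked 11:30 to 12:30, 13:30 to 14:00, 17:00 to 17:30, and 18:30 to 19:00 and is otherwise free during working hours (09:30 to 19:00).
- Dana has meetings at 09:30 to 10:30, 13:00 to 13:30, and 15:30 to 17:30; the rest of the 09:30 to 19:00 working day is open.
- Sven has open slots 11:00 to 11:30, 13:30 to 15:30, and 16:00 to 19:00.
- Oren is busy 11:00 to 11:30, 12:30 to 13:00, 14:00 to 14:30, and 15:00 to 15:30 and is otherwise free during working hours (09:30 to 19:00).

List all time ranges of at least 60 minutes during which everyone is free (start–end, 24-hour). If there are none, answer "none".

17:30–18:30

Isla free within 09:30–19:00: 09:30–11:30, 12:30–13:30, 14:00–17:00, 17:30–18:30.
Dana free within 09:30–19:00: 10:30–13:00, 13:30–15:30, 17:30–19:00.
Oren free within 09:30–19:00: 09:30–11:00, 11:30–12:30, 13:00–14:00, 14:30–15:00, 15:30–19:00.
Isla ∩ Dana: 10:30–11:30, 12:30–13:00, 14:00–15:30, 17:30–18:30.
Isla ∩ Dana ∩ Sven: 11:00–11:30, 14:00–15:30, 17:30–18:30.
Isla ∩ Dana ∩ Sven ∩ Oren: 14:30–15:00, 17:30–18:30.
Windows ≥ 60 min: 17:30–18:30.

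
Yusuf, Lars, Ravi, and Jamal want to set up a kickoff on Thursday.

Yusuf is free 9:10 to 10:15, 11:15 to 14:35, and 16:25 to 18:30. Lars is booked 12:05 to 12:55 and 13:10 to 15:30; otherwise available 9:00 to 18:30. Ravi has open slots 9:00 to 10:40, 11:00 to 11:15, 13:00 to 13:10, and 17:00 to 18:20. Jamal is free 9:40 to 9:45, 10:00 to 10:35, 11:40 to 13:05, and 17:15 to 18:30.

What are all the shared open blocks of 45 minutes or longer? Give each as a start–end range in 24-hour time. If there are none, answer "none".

Lars free within 09:00–18:30: 09:00–12:05, 12:55–13:10, 15:30–18:30.
Yusuf ∩ Lars: 09:10–10:15, 11:15–12:05, 12:55–13:10, 16:25–18:30.
Yusuf ∩ Lars ∩ Ravi: 09:10–10:15, 13:00–13:10, 17:00–18:20.
Yusuf ∩ Lars ∩ Ravi ∩ Jamal: 09:40–09:45, 10:00–10:15, 13:00–13:05, 17:15–18:20.
Windows ≥ 45 min: 17:15–18:20.

17:15–18:20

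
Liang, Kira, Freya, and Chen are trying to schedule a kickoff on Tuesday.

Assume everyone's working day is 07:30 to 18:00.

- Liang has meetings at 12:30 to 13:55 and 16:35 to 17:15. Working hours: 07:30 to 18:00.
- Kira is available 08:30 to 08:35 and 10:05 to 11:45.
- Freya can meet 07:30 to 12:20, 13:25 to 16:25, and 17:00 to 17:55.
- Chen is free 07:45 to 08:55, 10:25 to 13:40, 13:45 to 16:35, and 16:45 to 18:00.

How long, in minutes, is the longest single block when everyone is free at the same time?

Liang free within 07:30–18:00: 07:30–12:30, 13:55–16:35, 17:15–18:00.
Liang ∩ Kira: 08:30–08:35, 10:05–11:45.
Liang ∩ Kira ∩ Freya: 08:30–08:35, 10:05–11:45.
Liang ∩ Kira ∩ Freya ∩ Chen: 08:30–08:35, 10:25–11:45.
Common window lengths: 5, 80 min; longest is 80.

80 minutes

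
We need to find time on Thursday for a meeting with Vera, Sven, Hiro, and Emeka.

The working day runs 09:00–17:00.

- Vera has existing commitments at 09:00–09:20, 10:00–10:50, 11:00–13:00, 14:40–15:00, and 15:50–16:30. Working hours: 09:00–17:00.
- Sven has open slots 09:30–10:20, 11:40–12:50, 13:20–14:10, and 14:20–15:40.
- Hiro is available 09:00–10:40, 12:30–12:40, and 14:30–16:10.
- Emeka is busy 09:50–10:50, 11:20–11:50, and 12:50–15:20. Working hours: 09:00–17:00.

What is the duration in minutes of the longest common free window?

Vera free within 09:00–17:00: 09:20–10:00, 10:50–11:00, 13:00–14:40, 15:00–15:50, 16:30–17:00.
Emeka free within 09:00–17:00: 09:00–09:50, 10:50–11:20, 11:50–12:50, 15:20–17:00.
Vera ∩ Sven: 09:30–10:00, 13:20–14:10, 14:20–14:40, 15:00–15:40.
Vera ∩ Sven ∩ Hiro: 09:30–10:00, 14:30–14:40, 15:00–15:40.
Vera ∩ Sven ∩ Hiro ∩ Emeka: 09:30–09:50, 15:20–15:40.
Common window lengths: 20, 20 min; longest is 20.

20 minutes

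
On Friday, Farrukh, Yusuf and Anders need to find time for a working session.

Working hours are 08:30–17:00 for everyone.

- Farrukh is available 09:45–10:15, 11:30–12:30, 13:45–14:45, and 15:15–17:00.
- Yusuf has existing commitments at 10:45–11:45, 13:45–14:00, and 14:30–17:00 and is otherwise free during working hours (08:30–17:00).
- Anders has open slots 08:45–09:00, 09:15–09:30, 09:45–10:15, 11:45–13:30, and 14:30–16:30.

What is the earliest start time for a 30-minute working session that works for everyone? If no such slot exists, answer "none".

Yusuf free within 08:30–17:00: 08:30–10:45, 11:45–13:45, 14:00–14:30.
Farrukh ∩ Yusuf: 09:45–10:15, 11:45–12:30, 14:00–14:30.
Farrukh ∩ Yusuf ∩ Anders: 09:45–10:15, 11:45–12:30.
Windows ≥ 30 min: 09:45–10:15, 11:45–12:30.
Earliest such window starts at 09:45.

09:45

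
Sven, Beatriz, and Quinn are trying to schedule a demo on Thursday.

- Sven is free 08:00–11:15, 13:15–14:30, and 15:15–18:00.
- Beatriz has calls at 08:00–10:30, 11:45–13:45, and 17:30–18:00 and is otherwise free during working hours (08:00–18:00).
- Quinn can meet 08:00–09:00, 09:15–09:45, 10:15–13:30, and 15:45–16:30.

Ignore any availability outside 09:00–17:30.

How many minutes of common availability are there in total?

Beatriz free within 08:00–18:00: 10:30–11:45, 13:45–17:30.
Sven ∩ Beatriz: 10:30–11:15, 13:45–14:30, 15:15–17:30.
Sven ∩ Beatriz ∩ Quinn: 10:30–11:15, 15:45–16:30.
Restricted to 09:00–17:30: 10:30–11:15, 15:45–16:30.
Total common minutes: 45 + 45 = 90.

90 minutes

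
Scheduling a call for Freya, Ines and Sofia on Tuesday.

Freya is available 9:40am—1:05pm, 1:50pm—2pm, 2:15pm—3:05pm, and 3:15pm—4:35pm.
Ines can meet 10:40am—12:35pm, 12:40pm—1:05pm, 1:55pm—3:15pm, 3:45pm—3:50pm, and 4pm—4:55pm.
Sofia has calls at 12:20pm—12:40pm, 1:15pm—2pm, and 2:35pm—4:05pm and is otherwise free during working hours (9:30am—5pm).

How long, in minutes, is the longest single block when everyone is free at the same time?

Sofia free within 09:30–17:00: 09:30–12:20, 12:40–13:15, 14:00–14:35, 16:05–17:00.
Freya ∩ Ines: 10:40–12:35, 12:40–13:05, 13:55–14:00, 14:15–15:05, 15:45–15:50, 16:00–16:35.
Freya ∩ Ines ∩ Sofia: 10:40–12:20, 12:40–13:05, 14:15–14:35, 16:05–16:35.
Common window lengths: 100, 25, 20, 30 min; longest is 100.

100 minutes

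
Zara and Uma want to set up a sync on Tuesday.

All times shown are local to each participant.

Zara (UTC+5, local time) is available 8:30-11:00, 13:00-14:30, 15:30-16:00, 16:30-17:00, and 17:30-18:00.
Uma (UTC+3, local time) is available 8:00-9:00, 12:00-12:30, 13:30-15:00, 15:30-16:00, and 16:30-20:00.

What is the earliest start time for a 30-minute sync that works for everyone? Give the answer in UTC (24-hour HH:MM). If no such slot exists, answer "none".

05:00

Zara → UTC: 03:30–06:00, 08:00–09:30, 10:30–11:00, 11:30–12:00, 12:30–13:00.
Uma → UTC: 05:00–06:00, 09:00–09:30, 10:30–12:00, 12:30–13:00, 13:30–17:00.
Zara ∩ Uma: 05:00–06:00, 09:00–09:30, 10:30–11:00, 11:30–12:00, 12:30–13:00.
Windows ≥ 30 min: 05:00–06:00, 09:00–09:30, 10:30–11:00, 11:30–12:00, 12:30–13:00.
Earliest such window starts at 05:00.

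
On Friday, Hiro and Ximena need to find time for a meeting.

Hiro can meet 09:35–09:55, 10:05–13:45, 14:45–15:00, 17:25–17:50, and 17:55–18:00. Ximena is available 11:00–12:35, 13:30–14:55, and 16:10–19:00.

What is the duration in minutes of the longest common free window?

Hiro ∩ Ximena: 11:00–12:35, 13:30–13:45, 14:45–14:55, 17:25–17:50, 17:55–18:00.
Common window lengths: 95, 15, 10, 25, 5 min; longest is 95.

95 minutes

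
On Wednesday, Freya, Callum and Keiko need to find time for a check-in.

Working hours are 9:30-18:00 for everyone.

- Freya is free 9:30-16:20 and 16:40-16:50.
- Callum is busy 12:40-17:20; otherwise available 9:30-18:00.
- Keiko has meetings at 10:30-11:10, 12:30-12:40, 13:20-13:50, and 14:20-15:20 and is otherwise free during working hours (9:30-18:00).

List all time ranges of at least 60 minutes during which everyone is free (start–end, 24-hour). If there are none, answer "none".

09:30–10:30, 11:10–12:30

Callum free within 09:30–18:00: 09:30–12:40, 17:20–18:00.
Keiko free within 09:30–18:00: 09:30–10:30, 11:10–12:30, 12:40–13:20, 13:50–14:20, 15:20–18:00.
Freya ∩ Callum: 09:30–12:40.
Freya ∩ Callum ∩ Keiko: 09:30–10:30, 11:10–12:30.
Windows ≥ 60 min: 09:30–10:30, 11:10–12:30.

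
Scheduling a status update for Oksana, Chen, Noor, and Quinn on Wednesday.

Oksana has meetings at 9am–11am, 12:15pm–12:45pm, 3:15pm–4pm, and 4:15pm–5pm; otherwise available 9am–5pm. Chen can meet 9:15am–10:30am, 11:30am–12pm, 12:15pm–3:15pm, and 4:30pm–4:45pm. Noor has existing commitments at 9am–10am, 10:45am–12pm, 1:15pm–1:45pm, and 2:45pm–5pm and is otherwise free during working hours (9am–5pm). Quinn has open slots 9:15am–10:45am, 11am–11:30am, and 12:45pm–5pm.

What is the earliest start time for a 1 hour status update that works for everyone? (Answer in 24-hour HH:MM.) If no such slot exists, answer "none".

Oksana free within 09:00–17:00: 11:00–12:15, 12:45–15:15, 16:00–16:15.
Noor free within 09:00–17:00: 10:00–10:45, 12:00–13:15, 13:45–14:45.
Oksana ∩ Chen: 11:30–12:00, 12:45–15:15.
Oksana ∩ Chen ∩ Noor: 12:45–13:15, 13:45–14:45.
Oksana ∩ Chen ∩ Noor ∩ Quinn: 12:45–13:15, 13:45–14:45.
Windows ≥ 60 min: 13:45–14:45.
Earliest such window starts at 13:45.

13:45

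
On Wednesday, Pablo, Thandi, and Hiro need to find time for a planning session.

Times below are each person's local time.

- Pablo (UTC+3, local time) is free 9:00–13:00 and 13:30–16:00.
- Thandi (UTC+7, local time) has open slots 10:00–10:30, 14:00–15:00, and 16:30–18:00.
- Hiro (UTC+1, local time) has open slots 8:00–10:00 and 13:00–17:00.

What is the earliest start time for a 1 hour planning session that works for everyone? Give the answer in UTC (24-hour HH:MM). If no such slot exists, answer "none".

07:00

Pablo → UTC: 06:00–10:00, 10:30–13:00.
Thandi → UTC: 03:00–03:30, 07:00–08:00, 09:30–11:00.
Hiro → UTC: 07:00–09:00, 12:00–16:00.
Pablo ∩ Thandi: 07:00–08:00, 09:30–10:00, 10:30–11:00.
Pablo ∩ Thandi ∩ Hiro: 07:00–08:00.
Windows ≥ 60 min: 07:00–08:00.
Earliest such window starts at 07:00.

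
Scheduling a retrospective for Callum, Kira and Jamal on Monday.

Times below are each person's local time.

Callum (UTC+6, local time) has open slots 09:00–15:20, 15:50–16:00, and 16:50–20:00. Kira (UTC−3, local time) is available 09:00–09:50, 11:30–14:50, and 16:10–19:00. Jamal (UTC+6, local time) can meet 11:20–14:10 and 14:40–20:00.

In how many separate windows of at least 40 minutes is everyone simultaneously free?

1

Callum → UTC: 03:00–09:20, 09:50–10:00, 10:50–14:00.
Kira → UTC: 12:00–12:50, 14:30–17:50, 19:10–22:00.
Jamal → UTC: 05:20–08:10, 08:40–14:00.
Callum ∩ Kira: 12:00–12:50.
Callum ∩ Kira ∩ Jamal: 12:00–12:50.
Windows ≥ 40 min: 12:00–12:50.
That's 1 window.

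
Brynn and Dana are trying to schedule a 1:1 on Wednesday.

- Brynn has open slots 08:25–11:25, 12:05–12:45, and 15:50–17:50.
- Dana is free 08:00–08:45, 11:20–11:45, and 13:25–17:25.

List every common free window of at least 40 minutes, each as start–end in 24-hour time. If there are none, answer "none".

15:50–17:25

Brynn ∩ Dana: 08:25–08:45, 11:20–11:25, 15:50–17:25.
Windows ≥ 40 min: 15:50–17:25.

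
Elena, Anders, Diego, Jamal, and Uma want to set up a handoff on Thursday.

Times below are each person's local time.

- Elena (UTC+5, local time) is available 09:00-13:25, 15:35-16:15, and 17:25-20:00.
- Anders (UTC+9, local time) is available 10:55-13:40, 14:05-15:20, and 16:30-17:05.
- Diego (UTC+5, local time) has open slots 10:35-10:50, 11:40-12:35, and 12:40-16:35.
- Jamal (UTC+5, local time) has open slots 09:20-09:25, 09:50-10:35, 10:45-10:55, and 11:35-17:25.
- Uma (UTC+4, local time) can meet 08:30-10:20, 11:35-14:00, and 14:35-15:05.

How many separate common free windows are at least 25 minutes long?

Elena → UTC: 04:00–08:25, 10:35–11:15, 12:25–15:00.
Anders → UTC: 01:55–04:40, 05:05–06:20, 07:30–08:05.
Diego → UTC: 05:35–05:50, 06:40–07:35, 07:40–11:35.
Jamal → UTC: 04:20–04:25, 04:50–05:35, 05:45–05:55, 06:35–12:25.
Uma → UTC: 04:30–06:20, 07:35–10:00, 10:35–11:05.
Elena ∩ Anders: 04:00–04:40, 05:05–06:20, 07:30–08:05.
Elena ∩ Anders ∩ Diego: 05:35–05:50, 07:30–07:35, 07:40–08:05.
Elena ∩ Anders ∩ Diego ∩ Jamal: 05:45–05:50, 07:30–07:35, 07:40–08:05.
Elena ∩ Anders ∩ Diego ∩ Jamal ∩ Uma: 05:45–05:50, 07:40–08:05.
Windows ≥ 25 min: 07:40–08:05.
That's 1 window.

1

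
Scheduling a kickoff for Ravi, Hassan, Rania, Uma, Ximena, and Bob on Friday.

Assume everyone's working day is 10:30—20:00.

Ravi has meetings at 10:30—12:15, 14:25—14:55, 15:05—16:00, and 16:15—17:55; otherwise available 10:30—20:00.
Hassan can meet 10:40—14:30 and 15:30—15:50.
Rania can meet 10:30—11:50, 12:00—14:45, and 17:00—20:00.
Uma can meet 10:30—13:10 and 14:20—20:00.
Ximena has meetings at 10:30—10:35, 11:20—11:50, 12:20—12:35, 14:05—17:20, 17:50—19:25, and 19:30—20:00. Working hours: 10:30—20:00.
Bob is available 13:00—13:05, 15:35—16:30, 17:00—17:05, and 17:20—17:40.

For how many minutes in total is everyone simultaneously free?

5 minutes

Ravi free within 10:30–20:00: 12:15–14:25, 14:55–15:05, 16:00–16:15, 17:55–20:00.
Ximena free within 10:30–20:00: 10:35–11:20, 11:50–12:20, 12:35–14:05, 17:20–17:50, 19:25–19:30.
Ravi ∩ Hassan: 12:15–14:25.
Ravi ∩ Hassan ∩ Rania: 12:15–14:25.
Ravi ∩ Hassan ∩ Rania ∩ Uma: 12:15–13:10, 14:20–14:25.
Ravi ∩ Hassan ∩ Rania ∩ Uma ∩ Ximena: 12:15–12:20, 12:35–13:10.
Ravi ∩ Hassan ∩ Rania ∩ Uma ∩ Ximena ∩ Bob: 13:00–13:05.
Total common minutes: 5.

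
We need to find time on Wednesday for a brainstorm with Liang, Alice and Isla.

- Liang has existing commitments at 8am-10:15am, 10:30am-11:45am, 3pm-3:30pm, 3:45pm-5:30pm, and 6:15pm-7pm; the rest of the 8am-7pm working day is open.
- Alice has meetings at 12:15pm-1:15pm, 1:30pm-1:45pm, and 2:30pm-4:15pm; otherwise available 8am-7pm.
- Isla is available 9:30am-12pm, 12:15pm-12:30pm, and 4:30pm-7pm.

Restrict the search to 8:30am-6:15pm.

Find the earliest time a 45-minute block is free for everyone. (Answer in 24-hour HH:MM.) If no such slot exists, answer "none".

17:30

Liang free within 08:00–19:00: 10:15–10:30, 11:45–15:00, 15:30–15:45, 17:30–18:15.
Alice free within 08:00–19:00: 08:00–12:15, 13:15–13:30, 13:45–14:30, 16:15–19:00.
Liang ∩ Alice: 10:15–10:30, 11:45–12:15, 13:15–13:30, 13:45–14:30, 17:30–18:15.
Liang ∩ Alice ∩ Isla: 10:15–10:30, 11:45–12:00, 17:30–18:15.
Restricted to 08:30–18:15: 10:15–10:30, 11:45–12:00, 17:30–18:15.
Windows ≥ 45 min: 17:30–18:15.
Earliest such window starts at 17:30.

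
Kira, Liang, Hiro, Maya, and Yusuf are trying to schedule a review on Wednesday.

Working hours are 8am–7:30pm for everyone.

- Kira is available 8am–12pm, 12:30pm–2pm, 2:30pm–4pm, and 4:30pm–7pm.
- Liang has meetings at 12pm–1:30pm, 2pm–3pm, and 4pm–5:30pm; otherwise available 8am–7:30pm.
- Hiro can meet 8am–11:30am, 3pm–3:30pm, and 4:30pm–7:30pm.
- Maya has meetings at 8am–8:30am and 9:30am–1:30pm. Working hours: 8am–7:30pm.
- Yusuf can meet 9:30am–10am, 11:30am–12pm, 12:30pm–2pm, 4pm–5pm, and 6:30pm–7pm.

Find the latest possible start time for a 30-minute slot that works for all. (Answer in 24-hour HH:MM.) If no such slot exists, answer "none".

18:30

Liang free within 08:00–19:30: 08:00–12:00, 13:30–14:00, 15:00–16:00, 17:30–19:30.
Maya free within 08:00–19:30: 08:30–09:30, 13:30–19:30.
Kira ∩ Liang: 08:00–12:00, 13:30–14:00, 15:00–16:00, 17:30–19:00.
Kira ∩ Liang ∩ Hiro: 08:00–11:30, 15:00–15:30, 17:30–19:00.
Kira ∩ Liang ∩ Hiro ∩ Maya: 08:30–09:30, 15:00–15:30, 17:30–19:00.
Kira ∩ Liang ∩ Hiro ∩ Maya ∩ Yusuf: 18:30–19:00.
Windows ≥ 30 min: 18:30–19:00.
Latest start in the last window 18:30–19:00 is 19:00 − 30 min = 18:30.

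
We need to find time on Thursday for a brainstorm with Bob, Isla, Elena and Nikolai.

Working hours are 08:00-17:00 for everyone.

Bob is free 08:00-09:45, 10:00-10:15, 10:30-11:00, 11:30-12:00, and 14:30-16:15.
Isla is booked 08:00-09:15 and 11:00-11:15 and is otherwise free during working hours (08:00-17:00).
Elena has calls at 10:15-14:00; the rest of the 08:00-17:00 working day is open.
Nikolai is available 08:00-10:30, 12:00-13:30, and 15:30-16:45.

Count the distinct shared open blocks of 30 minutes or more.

2

Isla free within 08:00–17:00: 09:15–11:00, 11:15–17:00.
Elena free within 08:00–17:00: 08:00–10:15, 14:00–17:00.
Bob ∩ Isla: 09:15–09:45, 10:00–10:15, 10:30–11:00, 11:30–12:00, 14:30–16:15.
Bob ∩ Isla ∩ Elena: 09:15–09:45, 10:00–10:15, 14:30–16:15.
Bob ∩ Isla ∩ Elena ∩ Nikolai: 09:15–09:45, 10:00–10:15, 15:30–16:15.
Windows ≥ 30 min: 09:15–09:45, 15:30–16:15.
That's 2 windows.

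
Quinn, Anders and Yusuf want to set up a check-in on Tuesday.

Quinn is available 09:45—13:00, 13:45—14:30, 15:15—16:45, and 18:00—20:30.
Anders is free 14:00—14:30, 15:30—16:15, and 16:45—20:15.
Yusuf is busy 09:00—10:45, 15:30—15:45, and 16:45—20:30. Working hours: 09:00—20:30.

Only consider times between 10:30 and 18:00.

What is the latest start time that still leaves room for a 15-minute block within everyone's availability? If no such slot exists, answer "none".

16:00

Yusuf free within 09:00–20:30: 10:45–15:30, 15:45–16:45.
Quinn ∩ Anders: 14:00–14:30, 15:30–16:15, 18:00–20:15.
Quinn ∩ Anders ∩ Yusuf: 14:00–14:30, 15:45–16:15.
Restricted to 10:30–18:00: 14:00–14:30, 15:45–16:15.
Windows ≥ 15 min: 14:00–14:30, 15:45–16:15.
Latest start in the last window 15:45–16:15 is 16:15 − 15 min = 16:00.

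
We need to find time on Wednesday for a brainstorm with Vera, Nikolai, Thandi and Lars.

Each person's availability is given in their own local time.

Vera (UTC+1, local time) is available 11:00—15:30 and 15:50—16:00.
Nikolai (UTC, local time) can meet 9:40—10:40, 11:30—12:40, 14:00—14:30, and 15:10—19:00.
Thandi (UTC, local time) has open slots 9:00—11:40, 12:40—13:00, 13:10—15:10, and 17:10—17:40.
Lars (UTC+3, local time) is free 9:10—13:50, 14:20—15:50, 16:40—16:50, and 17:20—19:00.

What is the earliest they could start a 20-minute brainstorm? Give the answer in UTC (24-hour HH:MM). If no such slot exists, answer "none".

10:00

Vera → UTC: 10:00–14:30, 14:50–15:00.
Nikolai → UTC: 09:40–10:40, 11:30–12:40, 14:00–14:30, 15:10–19:00.
Thandi → UTC: 09:00–11:40, 12:40–13:00, 13:10–15:10, 17:10–17:40.
Lars → UTC: 06:10–10:50, 11:20–12:50, 13:40–13:50, 14:20–16:00.
Vera ∩ Nikolai: 10:00–10:40, 11:30–12:40, 14:00–14:30.
Vera ∩ Nikolai ∩ Thandi: 10:00–10:40, 11:30–11:40, 14:00–14:30.
Vera ∩ Nikolai ∩ Thandi ∩ Lars: 10:00–10:40, 11:30–11:40, 14:20–14:30.
Windows ≥ 20 min: 10:00–10:40.
Earliest such window starts at 10:00.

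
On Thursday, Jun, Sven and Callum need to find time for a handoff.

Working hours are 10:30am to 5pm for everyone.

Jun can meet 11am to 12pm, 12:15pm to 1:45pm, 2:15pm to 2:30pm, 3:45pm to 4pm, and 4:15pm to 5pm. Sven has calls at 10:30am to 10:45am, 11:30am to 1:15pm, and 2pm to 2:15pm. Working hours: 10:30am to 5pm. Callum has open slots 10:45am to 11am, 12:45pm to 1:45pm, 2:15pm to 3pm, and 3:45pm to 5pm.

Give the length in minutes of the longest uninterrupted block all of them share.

Sven free within 10:30–17:00: 10:45–11:30, 13:15–14:00, 14:15–17:00.
Jun ∩ Sven: 11:00–11:30, 13:15–13:45, 14:15–14:30, 15:45–16:00, 16:15–17:00.
Jun ∩ Sven ∩ Callum: 13:15–13:45, 14:15–14:30, 15:45–16:00, 16:15–17:00.
Common window lengths: 30, 15, 15, 45 min; longest is 45.

45 minutes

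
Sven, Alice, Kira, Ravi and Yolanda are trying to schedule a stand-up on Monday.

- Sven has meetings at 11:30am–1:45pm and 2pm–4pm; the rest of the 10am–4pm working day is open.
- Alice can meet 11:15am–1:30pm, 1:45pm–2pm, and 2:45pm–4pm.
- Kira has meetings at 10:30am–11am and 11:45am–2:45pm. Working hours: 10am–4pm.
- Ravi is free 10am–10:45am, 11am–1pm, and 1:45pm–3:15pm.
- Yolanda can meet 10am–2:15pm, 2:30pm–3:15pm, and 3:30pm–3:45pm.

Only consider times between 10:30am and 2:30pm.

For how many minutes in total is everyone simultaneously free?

Sven free within 10:00–16:00: 10:00–11:30, 13:45–14:00.
Kira free within 10:00–16:00: 10:00–10:30, 11:00–11:45, 14:45–16:00.
Sven ∩ Alice: 11:15–11:30, 13:45–14:00.
Sven ∩ Alice ∩ Kira: 11:15–11:30.
Sven ∩ Alice ∩ Kira ∩ Ravi: 11:15–11:30.
Sven ∩ Alice ∩ Kira ∩ Ravi ∩ Yolanda: 11:15–11:30.
Restricted to 10:30–14:30: 11:15–11:30.
Total common minutes: 15.

15 minutes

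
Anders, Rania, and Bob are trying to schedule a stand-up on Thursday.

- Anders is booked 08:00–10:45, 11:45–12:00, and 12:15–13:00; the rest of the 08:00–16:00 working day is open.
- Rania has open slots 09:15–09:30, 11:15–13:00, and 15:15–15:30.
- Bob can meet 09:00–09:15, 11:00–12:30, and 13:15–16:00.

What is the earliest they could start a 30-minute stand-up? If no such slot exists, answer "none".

Anders free within 08:00–16:00: 10:45–11:45, 12:00–12:15, 13:00–16:00.
Anders ∩ Rania: 11:15–11:45, 12:00–12:15, 15:15–15:30.
Anders ∩ Rania ∩ Bob: 11:15–11:45, 12:00–12:15, 15:15–15:30.
Windows ≥ 30 min: 11:15–11:45.
Earliest such window starts at 11:15.

11:15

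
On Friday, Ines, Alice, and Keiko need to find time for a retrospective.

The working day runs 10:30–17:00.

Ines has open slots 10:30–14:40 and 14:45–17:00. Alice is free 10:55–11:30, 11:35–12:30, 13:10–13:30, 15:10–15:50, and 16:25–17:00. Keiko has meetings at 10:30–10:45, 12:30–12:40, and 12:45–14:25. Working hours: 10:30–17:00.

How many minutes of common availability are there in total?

Keiko free within 10:30–17:00: 10:45–12:30, 12:40–12:45, 14:25–17:00.
Ines ∩ Alice: 10:55–11:30, 11:35–12:30, 13:10–13:30, 15:10–15:50, 16:25–17:00.
Ines ∩ Alice ∩ Keiko: 10:55–11:30, 11:35–12:30, 15:10–15:50, 16:25–17:00.
Total common minutes: 35 + 55 + 40 + 35 = 165.

165 minutes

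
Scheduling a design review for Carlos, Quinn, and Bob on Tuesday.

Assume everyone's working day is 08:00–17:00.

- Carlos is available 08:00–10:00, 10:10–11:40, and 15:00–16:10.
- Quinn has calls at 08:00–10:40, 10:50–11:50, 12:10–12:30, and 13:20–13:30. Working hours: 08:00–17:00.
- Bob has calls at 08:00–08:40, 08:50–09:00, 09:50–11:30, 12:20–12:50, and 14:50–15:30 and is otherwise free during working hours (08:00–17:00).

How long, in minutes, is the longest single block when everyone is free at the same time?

Quinn free within 08:00–17:00: 10:40–10:50, 11:50–12:10, 12:30–13:20, 13:30–17:00.
Bob free within 08:00–17:00: 08:40–08:50, 09:00–09:50, 11:30–12:20, 12:50–14:50, 15:30–17:00.
Carlos ∩ Quinn: 10:40–10:50, 15:00–16:10.
Carlos ∩ Quinn ∩ Bob: 15:30–16:10.
Single common window of 40 minutes.

40 minutes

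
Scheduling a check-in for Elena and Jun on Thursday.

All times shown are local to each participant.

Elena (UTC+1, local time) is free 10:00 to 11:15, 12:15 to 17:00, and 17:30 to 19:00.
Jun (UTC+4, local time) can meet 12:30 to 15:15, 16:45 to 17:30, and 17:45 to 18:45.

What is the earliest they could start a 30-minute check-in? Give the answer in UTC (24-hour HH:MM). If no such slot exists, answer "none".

Elena → UTC: 09:00–10:15, 11:15–16:00, 16:30–18:00.
Jun → UTC: 08:30–11:15, 12:45–13:30, 13:45–14:45.
Elena ∩ Jun: 09:00–10:15, 12:45–13:30, 13:45–14:45.
Windows ≥ 30 min: 09:00–10:15, 12:45–13:30, 13:45–14:45.
Earliest such window starts at 09:00.

09:00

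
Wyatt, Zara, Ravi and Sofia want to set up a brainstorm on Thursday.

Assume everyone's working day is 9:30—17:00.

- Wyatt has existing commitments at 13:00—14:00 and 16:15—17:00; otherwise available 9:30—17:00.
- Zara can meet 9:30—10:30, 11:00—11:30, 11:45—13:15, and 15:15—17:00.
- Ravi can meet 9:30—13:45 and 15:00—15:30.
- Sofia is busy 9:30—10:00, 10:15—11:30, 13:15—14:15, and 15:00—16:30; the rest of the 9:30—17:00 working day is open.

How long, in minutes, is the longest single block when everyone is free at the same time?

Wyatt free within 09:30–17:00: 09:30–13:00, 14:00–16:15.
Sofia free within 09:30–17:00: 10:00–10:15, 11:30–13:15, 14:15–15:00, 16:30–17:00.
Wyatt ∩ Zara: 09:30–10:30, 11:00–11:30, 11:45–13:00, 15:15–16:15.
Wyatt ∩ Zara ∩ Ravi: 09:30–10:30, 11:00–11:30, 11:45–13:00, 15:15–15:30.
Wyatt ∩ Zara ∩ Ravi ∩ Sofia: 10:00–10:15, 11:45–13:00.
Common window lengths: 15, 75 min; longest is 75.

75 minutes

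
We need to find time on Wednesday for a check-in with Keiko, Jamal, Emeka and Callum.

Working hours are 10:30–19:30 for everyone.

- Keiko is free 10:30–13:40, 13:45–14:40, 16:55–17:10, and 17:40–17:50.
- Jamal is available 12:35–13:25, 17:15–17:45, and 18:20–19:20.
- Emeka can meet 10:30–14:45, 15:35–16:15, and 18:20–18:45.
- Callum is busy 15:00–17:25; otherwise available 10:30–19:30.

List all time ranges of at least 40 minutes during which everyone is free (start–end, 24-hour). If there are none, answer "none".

12:35–13:25

Callum free within 10:30–19:30: 10:30–15:00, 17:25–19:30.
Keiko ∩ Jamal: 12:35–13:25, 17:40–17:45.
Keiko ∩ Jamal ∩ Emeka: 12:35–13:25.
Keiko ∩ Jamal ∩ Emeka ∩ Callum: 12:35–13:25.
Windows ≥ 40 min: 12:35–13:25.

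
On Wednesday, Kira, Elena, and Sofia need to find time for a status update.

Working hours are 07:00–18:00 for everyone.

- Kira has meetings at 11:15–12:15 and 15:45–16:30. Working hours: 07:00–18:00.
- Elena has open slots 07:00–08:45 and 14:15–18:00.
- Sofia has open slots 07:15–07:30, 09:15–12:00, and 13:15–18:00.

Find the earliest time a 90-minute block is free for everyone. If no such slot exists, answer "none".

Kira free within 07:00–18:00: 07:00–11:15, 12:15–15:45, 16:30–18:00.
Kira ∩ Elena: 07:00–08:45, 14:15–15:45, 16:30–18:00.
Kira ∩ Elena ∩ Sofia: 07:15–07:30, 14:15–15:45, 16:30–18:00.
Windows ≥ 90 min: 14:15–15:45, 16:30–18:00.
Earliest such window starts at 14:15.

14:15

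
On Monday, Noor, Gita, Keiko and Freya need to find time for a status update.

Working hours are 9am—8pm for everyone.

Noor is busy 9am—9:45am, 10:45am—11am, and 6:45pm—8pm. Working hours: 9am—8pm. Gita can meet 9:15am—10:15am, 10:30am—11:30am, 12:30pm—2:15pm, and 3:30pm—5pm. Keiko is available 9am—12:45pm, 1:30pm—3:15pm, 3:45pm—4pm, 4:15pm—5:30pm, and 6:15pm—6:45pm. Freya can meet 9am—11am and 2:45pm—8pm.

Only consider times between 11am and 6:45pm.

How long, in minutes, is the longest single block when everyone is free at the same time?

Noor free within 09:00–20:00: 09:45–10:45, 11:00–18:45.
Noor ∩ Gita: 09:45–10:15, 10:30–10:45, 11:00–11:30, 12:30–14:15, 15:30–17:00.
Noor ∩ Gita ∩ Keiko: 09:45–10:15, 10:30–10:45, 11:00–11:30, 12:30–12:45, 13:30–14:15, 15:45–16:00, 16:15–17:00.
Noor ∩ Gita ∩ Keiko ∩ Freya: 09:45–10:15, 10:30–10:45, 15:45–16:00, 16:15–17:00.
Restricted to 11:00–18:45: 15:45–16:00, 16:15–17:00.
Common window lengths: 15, 45 min; longest is 45.

45 minutes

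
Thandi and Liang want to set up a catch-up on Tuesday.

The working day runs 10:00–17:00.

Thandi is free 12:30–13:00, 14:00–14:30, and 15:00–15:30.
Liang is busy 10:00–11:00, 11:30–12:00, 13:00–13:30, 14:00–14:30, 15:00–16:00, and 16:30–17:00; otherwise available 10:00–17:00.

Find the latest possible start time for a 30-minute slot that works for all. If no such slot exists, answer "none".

12:30

Liang free within 10:00–17:00: 11:00–11:30, 12:00–13:00, 13:30–14:00, 14:30–15:00, 16:00–16:30.
Thandi ∩ Liang: 12:30–13:00.
Windows ≥ 30 min: 12:30–13:00.
Latest start in the last window 12:30–13:00 is 13:00 − 30 min = 12:30.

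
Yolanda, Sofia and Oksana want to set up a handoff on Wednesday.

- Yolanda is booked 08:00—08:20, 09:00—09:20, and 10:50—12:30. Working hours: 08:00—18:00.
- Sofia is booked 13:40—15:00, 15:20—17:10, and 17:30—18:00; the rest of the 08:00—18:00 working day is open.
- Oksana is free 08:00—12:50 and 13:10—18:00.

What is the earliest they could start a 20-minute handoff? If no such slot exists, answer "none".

08:20

Yolanda free within 08:00–18:00: 08:20–09:00, 09:20–10:50, 12:30–18:00.
Sofia free within 08:00–18:00: 08:00–13:40, 15:00–15:20, 17:10–17:30.
Yolanda ∩ Sofia: 08:20–09:00, 09:20–10:50, 12:30–13:40, 15:00–15:20, 17:10–17:30.
Yolanda ∩ Sofia ∩ Oksana: 08:20–09:00, 09:20–10:50, 12:30–12:50, 13:10–13:40, 15:00–15:20, 17:10–17:30.
Windows ≥ 20 min: 08:20–09:00, 09:20–10:50, 12:30–12:50, 13:10–13:40, 15:00–15:20, 17:10–17:30.
Earliest such window starts at 08:20.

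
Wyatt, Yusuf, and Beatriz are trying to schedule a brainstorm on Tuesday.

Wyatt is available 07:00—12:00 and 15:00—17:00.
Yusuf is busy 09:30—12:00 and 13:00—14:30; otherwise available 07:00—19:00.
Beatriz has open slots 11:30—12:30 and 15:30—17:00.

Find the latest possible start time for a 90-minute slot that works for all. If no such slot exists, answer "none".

Yusuf free within 07:00–19:00: 07:00–09:30, 12:00–13:00, 14:30–19:00.
Wyatt ∩ Yusuf: 07:00–09:30, 15:00–17:00.
Wyatt ∩ Yusuf ∩ Beatriz: 15:30–17:00.
Windows ≥ 90 min: 15:30–17:00.
Latest start in the last window 15:30–17:00 is 17:00 − 90 min = 15:30.

15:30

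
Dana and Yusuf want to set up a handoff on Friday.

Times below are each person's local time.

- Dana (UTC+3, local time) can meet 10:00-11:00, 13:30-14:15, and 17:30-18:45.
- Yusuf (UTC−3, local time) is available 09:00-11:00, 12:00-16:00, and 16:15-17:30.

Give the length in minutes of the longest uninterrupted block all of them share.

Dana → UTC: 07:00–08:00, 10:30–11:15, 14:30–15:45.
Yusuf → UTC: 12:00–14:00, 15:00–19:00, 19:15–20:30.
Dana ∩ Yusuf: 15:00–15:45.
Single common window of 45 minutes.

45 minutes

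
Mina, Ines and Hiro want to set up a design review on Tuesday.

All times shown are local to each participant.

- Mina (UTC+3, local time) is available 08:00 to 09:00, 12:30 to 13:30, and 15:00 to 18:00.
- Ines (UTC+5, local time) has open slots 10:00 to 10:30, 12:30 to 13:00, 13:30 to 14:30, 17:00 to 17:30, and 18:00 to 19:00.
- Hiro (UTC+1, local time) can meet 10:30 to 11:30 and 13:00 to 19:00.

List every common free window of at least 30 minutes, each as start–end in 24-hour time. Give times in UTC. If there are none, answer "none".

12:00–12:30, 13:00–14:00

Mina → UTC: 05:00–06:00, 09:30–10:30, 12:00–15:00.
Ines → UTC: 05:00–05:30, 07:30–08:00, 08:30–09:30, 12:00–12:30, 13:00–14:00.
Hiro → UTC: 09:30–10:30, 12:00–18:00.
Mina ∩ Ines: 05:00–05:30, 12:00–12:30, 13:00–14:00.
Mina ∩ Ines ∩ Hiro: 12:00–12:30, 13:00–14:00.
Windows ≥ 30 min: 12:00–12:30, 13:00–14:00.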